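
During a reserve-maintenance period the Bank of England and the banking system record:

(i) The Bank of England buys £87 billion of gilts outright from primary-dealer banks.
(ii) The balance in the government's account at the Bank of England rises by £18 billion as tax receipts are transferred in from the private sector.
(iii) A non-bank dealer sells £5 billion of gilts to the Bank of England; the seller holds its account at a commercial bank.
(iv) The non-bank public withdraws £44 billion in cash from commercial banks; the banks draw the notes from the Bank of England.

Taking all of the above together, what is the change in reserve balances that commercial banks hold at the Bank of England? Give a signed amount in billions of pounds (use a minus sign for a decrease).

OMO purchase (from banks) £87 billion: the Bank of England pays by crediting reserve accounts → +£87B.
Government account inflow £18 billion: funds move from bank reserves into the government account → −£18B.
Asset purchase (from non-banks) £5 billion: the Bank of England pays by crediting reserve accounts → +£5B.
Currency withdrawal £44 billion: banks swap reserves for currency → −£44B.
Net: 87 − 18 + 5 − 44 = +£30 billion.

+£30 billion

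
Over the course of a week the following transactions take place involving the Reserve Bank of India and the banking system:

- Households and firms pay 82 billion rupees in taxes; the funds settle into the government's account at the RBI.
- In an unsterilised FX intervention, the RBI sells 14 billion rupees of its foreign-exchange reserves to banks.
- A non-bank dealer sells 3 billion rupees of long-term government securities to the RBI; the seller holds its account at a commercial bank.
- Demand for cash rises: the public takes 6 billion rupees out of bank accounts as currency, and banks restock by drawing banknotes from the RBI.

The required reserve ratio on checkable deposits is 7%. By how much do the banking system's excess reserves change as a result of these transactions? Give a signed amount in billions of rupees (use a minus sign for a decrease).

Government account inflow 82 billion rupees: reserves −82B, deposits −82B.
FX sale 14 billion rupees: reserves −14B, deposits 0.
Asset purchase (from non-banks) 3 billion rupees: reserves +3B, deposits +3B.
Currency withdrawal 6 billion rupees: reserves −6B, deposits −6B.
Totals: Δreserves = −99B, Δdeposits = −85B.
Δrequired reserves = 7% × −85B = −5.95B.
Δexcess reserves = Δreserves − Δrequired = −99B − (−5.95B) = -93.05 billion.

-93.05 billion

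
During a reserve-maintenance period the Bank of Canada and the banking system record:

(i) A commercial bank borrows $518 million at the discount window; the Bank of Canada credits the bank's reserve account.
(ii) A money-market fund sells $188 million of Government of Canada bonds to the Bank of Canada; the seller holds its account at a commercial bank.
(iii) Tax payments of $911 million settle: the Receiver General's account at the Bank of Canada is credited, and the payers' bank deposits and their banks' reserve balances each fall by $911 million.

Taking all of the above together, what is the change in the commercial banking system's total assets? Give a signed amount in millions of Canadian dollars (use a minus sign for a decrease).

Bank of Canada balance sheet:
  Assets:      Securities +$188M, Loans to banks +$518M
  Liabilities: Bank reserves −$205M, Government deposits +$911M
Commercial banking system:
  Assets:      Reserves at CB −$205M
  Liabilities: Checkable deposits −$723M, Borrowings from CB +$518M
Change in total bank assets = -$205 million.

-$205 million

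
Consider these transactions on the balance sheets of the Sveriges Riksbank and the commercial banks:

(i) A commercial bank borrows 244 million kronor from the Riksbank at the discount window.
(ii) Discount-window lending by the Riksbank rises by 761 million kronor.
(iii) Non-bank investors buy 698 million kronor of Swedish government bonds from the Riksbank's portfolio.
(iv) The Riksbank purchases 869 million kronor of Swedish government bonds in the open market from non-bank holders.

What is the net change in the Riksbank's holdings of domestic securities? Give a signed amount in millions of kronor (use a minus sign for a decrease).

Discount-window loan 244 million kronor: the Riksbank's securities portfolio is untouched → 0.
Discount-window loan 761 million kronor: the Riksbank's securities portfolio is untouched → 0.
Asset sale (to non-banks) 698 million kronor: securities removed from the Riksbank's portfolio → −698M.
Asset purchase (from non-banks) 869 million kronor: securities added to the Riksbank's portfolio → +869M.
Net: 0 + 0 − 698 + 869 = +171 million.

+171 million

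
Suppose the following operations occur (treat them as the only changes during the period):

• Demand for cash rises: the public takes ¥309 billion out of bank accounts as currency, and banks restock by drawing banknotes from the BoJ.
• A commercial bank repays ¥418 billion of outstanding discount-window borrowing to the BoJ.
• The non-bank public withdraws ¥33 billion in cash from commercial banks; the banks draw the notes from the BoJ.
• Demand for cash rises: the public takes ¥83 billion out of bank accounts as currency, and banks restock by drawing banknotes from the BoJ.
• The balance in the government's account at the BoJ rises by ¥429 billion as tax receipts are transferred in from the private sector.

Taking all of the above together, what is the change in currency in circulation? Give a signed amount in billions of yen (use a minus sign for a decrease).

Currency withdrawal ¥309 billion: notes leave the central bank → +¥309B.
Discount-window repayment ¥418 billion: no currency enters or leaves circulation → 0.
Currency withdrawal ¥33 billion: notes leave the central bank → +¥33B.
Currency withdrawal ¥83 billion: notes leave the central bank → +¥83B.
Government account inflow ¥429 billion: no currency enters or leaves circulation → 0.
Net: 309 + 0 + 33 + 83 + 0 = +¥425 billion.

+¥425 billion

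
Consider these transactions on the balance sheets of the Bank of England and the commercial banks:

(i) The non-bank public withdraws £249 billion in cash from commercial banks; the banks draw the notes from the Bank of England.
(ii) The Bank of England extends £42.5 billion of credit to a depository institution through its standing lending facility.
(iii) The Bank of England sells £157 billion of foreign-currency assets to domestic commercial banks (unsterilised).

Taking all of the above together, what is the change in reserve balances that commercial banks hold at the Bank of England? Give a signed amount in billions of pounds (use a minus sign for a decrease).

-£363.5 billion

Currency withdrawal £249 billion: banks swap reserves for currency → −£249B.
Discount-window loan £42.5 billion: the loan is credited to the bank's reserve account → +£42.5B.
FX sale £157 billion: the buying banks pay out of their reserve balances → −£157B.
Net: −249 + 42.5 − 157 = -£363.5 billion.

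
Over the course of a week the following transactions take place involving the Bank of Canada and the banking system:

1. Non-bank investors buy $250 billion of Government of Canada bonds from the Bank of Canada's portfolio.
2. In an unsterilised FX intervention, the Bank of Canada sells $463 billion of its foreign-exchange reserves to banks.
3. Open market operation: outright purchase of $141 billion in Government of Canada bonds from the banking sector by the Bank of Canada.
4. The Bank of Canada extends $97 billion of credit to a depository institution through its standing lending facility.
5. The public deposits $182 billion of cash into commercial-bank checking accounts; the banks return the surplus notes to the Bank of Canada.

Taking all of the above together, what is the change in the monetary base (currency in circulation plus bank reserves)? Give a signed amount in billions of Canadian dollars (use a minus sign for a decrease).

-$475 billion

Asset sale (to non-banks) $250 billion: Bank of Canada balance sheet contracts → −$250B.
FX sale $463 billion: Bank of Canada balance sheet contracts → −$463B.
OMO purchase (from banks) $141 billion: Bank of Canada balance sheet expands → +$141B.
Discount-window loan $97 billion: Bank of Canada balance sheet expands → +$97B.
Currency deposit $182 billion: just a shift between currency and reserves — both are base money → 0.
Net: −250 − 463 + 141 + 97 + 0 = -$475 billion.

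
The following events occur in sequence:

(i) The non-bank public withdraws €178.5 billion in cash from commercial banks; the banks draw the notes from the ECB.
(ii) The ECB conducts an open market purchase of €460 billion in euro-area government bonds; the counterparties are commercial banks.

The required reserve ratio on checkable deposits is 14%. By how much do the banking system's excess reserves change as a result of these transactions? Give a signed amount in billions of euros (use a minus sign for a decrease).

Currency withdrawal €178.5 billion: reserves −€178.5B, deposits −€178.5B.
OMO purchase (from banks) €460 billion: reserves +€460B, deposits 0.
Totals: Δreserves = +€281.5B, Δdeposits = −€178.5B.
Δrequired reserves = 14% × −€178.5B = −€24.99B.
Δexcess reserves = Δreserves − Δrequired = +€281.5B − (−€24.99B) = +€306.49 billion.

+€306.49 billion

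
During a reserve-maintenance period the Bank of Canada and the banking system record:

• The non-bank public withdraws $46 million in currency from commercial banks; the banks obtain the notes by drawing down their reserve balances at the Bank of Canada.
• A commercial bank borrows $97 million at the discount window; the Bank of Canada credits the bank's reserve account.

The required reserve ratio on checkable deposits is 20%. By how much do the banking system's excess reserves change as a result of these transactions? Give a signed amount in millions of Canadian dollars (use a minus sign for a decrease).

+$60.2 million

Currency withdrawal $46 million: reserves −$46M, deposits −$46M.
Discount-window loan $97 million: reserves +$97M, deposits 0.
Totals: Δreserves = +$51M, Δdeposits = −$46M.
Δrequired reserves = 20% × −$46M = −$9.2M.
Δexcess reserves = Δreserves − Δrequired = +$51M − (−$9.2M) = +$60.2 million.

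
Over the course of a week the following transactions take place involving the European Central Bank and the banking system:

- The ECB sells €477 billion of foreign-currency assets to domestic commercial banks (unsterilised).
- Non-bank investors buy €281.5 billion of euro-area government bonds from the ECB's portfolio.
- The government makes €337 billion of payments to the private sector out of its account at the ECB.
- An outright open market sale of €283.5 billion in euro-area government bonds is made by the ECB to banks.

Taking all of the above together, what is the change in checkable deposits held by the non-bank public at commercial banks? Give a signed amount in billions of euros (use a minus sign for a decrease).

+€55.5 billion

FX sale €477 billion: the counterparty is a bank, so public deposits are unchanged → 0.
Asset sale (to non-banks) €281.5 billion: non-bank counterparties' bank balances fall → −€281.5B.
Government spending €337 billion: non-bank counterparties' bank balances rise → +€337B.
OMO sale (to banks) €283.5 billion: the counterparty is a bank, so public deposits are unchanged → 0.
Net: 0 − 281.5 + 337 + 0 = +€55.5 billion.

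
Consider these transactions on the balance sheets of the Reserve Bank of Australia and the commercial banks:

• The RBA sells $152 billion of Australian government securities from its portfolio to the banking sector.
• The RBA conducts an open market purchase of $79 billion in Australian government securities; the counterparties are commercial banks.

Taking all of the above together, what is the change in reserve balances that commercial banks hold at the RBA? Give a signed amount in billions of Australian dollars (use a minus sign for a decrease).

-$73 billion

OMO sale (to banks) $152 billion: the buying banks pay out of their reserve balances → −$152B.
OMO purchase (from banks) $79 billion: the RBA pays by crediting reserve accounts → +$79B.
Net: −152 + 79 = -$73 billion.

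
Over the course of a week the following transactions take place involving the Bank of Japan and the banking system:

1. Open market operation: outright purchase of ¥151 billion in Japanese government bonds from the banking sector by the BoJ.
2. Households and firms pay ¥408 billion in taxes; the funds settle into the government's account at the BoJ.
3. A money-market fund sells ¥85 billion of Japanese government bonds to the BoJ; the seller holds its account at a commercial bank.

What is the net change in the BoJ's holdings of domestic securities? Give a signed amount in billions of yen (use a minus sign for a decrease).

+¥236 billion

OMO purchase (from banks) ¥151 billion: securities added to the BoJ's portfolio → +¥151B.
Government account inflow ¥408 billion: the BoJ's securities portfolio is untouched → 0.
Asset purchase (from non-banks) ¥85 billion: securities added to the BoJ's portfolio → +¥85B.
Net: 151 + 0 + 85 = +¥236 billion.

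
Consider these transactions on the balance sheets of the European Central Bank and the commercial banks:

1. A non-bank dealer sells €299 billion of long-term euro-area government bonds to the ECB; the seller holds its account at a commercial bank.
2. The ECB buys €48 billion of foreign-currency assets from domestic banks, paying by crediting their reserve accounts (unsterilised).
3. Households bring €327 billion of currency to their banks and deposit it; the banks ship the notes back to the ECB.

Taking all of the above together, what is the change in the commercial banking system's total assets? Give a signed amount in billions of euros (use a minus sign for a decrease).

Asset purchase (from non-banks) €299 billion: bank balance sheets expand → +€299B.
FX purchase €48 billion: just an asset swap on bank balance sheets → 0.
Currency deposit €327 billion: bank balance sheets expand → +€327B.
Net: 299 + 0 + 327 = +€626 billion.

+€626 billion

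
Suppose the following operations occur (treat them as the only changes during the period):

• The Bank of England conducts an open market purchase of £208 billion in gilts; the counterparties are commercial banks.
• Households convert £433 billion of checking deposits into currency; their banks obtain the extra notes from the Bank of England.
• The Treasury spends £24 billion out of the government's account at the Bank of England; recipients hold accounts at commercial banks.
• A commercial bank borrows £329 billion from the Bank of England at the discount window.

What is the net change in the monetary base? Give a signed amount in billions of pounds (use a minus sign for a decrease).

+£561 billion

OMO purchase (from banks) £208 billion: Bank of England balance sheet expands → +£208B.
Currency withdrawal £433 billion: just a shift between currency and reserves — both are base money → 0.
Government spending £24 billion: a non-base liability converts back to reserves → +£24B.
Discount-window loan £329 billion: Bank of England balance sheet expands → +£329B.
Net: 208 + 0 + 24 + 329 = +£561 billion.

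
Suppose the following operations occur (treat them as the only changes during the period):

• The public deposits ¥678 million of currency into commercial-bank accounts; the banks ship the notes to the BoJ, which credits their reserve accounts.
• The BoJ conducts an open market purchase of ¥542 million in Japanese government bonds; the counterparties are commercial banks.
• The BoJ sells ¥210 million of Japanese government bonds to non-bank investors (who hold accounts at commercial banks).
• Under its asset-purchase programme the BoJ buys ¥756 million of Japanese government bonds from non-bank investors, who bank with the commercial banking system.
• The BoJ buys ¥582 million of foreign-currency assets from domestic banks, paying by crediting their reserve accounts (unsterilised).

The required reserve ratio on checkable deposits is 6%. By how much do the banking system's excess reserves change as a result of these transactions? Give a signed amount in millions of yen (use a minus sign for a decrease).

+¥2274.56 million

Currency deposit ¥678 million: reserves +¥678M, deposits +¥678M.
OMO purchase (from banks) ¥542 million: reserves +¥542M, deposits 0.
Asset sale (to non-banks) ¥210 million: reserves −¥210M, deposits −¥210M.
Asset purchase (from non-banks) ¥756 million: reserves +¥756M, deposits +¥756M.
FX purchase ¥582 million: reserves +¥582M, deposits 0.
Totals: Δreserves = +¥2348M, Δdeposits = +¥1224M.
Δrequired reserves = 6% × +¥1224M = +¥73.44M.
Δexcess reserves = Δreserves − Δrequired = +¥2348M − (+¥73.44M) = +¥2274.56 million.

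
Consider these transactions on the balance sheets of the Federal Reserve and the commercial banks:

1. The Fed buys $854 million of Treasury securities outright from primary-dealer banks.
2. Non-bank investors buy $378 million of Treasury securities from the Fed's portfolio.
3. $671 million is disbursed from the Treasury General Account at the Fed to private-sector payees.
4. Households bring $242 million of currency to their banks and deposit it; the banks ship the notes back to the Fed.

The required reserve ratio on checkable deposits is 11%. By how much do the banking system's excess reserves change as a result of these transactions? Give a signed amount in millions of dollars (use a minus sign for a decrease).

OMO purchase (from banks) $854 million: reserves +$854M, deposits 0.
Asset sale (to non-banks) $378 million: reserves −$378M, deposits −$378M.
Government spending $671 million: reserves +$671M, deposits +$671M.
Currency deposit $242 million: reserves +$242M, deposits +$242M.
Totals: Δreserves = +$1389M, Δdeposits = +$535M.
Δrequired reserves = 11% × +$535M = +$58.85M.
Δexcess reserves = Δreserves − Δrequired = +$1389M − (+$58.85M) = +$1330.15 million.

+$1330.15 million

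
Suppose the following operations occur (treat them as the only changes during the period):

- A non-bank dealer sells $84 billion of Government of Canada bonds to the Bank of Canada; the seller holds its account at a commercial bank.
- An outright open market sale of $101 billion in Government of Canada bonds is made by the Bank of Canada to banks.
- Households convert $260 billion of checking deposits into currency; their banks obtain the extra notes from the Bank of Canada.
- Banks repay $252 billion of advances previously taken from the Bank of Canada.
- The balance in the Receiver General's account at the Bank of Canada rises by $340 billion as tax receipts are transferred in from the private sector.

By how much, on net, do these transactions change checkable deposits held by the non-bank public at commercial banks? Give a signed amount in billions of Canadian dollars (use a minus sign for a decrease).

-$516 billion

Asset purchase (from non-banks) $84 billion: non-bank counterparties' bank balances rise → +$84B.
OMO sale (to banks) $101 billion: the counterparty is a bank, so public deposits are unchanged → 0.
Currency withdrawal $260 billion: non-bank counterparties' bank balances fall → −$260B.
Discount-window repayment $252 billion: the counterparty is a bank, so public deposits are unchanged → 0.
Government account inflow $340 billion: non-bank counterparties' bank balances fall → −$340B.
Net: 84 + 0 − 260 + 0 − 340 = -$516 billion.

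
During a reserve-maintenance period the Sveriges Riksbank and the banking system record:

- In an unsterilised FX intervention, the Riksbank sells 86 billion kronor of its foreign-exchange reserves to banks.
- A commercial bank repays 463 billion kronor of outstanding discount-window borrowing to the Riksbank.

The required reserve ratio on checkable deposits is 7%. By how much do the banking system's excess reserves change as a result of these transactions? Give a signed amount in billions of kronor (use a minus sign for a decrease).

-549 billion

FX sale 86 billion kronor: reserves −86B, deposits 0.
Discount-window repayment 463 billion kronor: reserves −463B, deposits 0.
Totals: Δreserves = −549B, Δdeposits = 0.
Δrequired reserves = 7% × 0 = 0.
Δexcess reserves = Δreserves − Δrequired = −549B − (0) = -549 billion.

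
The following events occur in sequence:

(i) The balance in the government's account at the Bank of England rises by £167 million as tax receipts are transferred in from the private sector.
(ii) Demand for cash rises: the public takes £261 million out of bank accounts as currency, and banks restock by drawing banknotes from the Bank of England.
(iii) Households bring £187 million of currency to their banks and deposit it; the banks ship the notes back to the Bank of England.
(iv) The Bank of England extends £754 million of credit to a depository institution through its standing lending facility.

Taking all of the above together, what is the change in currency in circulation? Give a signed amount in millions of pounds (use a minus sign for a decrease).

Government account inflow £167 million: no currency enters or leaves circulation → 0.
Currency withdrawal £261 million: notes leave the central bank → +£261M.
Currency deposit £187 million: notes return to the central bank → −£187M.
Discount-window loan £754 million: no currency enters or leaves circulation → 0.
Net: 0 + 261 − 187 + 0 = +£74 million.

+£74 million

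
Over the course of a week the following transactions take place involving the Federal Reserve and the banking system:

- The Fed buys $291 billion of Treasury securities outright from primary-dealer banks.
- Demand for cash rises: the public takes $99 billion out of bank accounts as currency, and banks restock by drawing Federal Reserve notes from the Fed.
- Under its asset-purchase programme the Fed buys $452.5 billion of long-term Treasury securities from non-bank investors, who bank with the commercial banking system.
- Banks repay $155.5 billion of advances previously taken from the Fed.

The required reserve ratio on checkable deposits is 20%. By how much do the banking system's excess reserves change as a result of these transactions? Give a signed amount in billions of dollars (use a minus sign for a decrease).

+$418.3 billion

OMO purchase (from banks) $291 billion: reserves +$291B, deposits 0.
Currency withdrawal $99 billion: reserves −$99B, deposits −$99B.
Asset purchase (from non-banks) $452.5 billion: reserves +$452.5B, deposits +$452.5B.
Discount-window repayment $155.5 billion: reserves −$155.5B, deposits 0.
Totals: Δreserves = +$489B, Δdeposits = +$353.5B.
Δrequired reserves = 20% × +$353.5B = +$70.7B.
Δexcess reserves = Δreserves − Δrequired = +$489B − (+$70.7B) = +$418.3 billion.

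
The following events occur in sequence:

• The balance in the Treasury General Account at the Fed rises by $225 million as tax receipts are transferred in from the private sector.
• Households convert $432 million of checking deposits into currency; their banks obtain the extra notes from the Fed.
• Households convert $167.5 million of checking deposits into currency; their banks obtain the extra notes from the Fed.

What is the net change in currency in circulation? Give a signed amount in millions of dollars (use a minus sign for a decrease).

+$599.5 million

Fed balance sheet:
  Assets:      no change
  Liabilities: Bank reserves −$824.5M, Currency in circulation +$599.5M, Government deposits +$225M
Commercial banking system:
  Assets:      Reserves at CB −$824.5M
  Liabilities: Checkable deposits −$824.5M
So the change in currency in circulation is +$599.5 million.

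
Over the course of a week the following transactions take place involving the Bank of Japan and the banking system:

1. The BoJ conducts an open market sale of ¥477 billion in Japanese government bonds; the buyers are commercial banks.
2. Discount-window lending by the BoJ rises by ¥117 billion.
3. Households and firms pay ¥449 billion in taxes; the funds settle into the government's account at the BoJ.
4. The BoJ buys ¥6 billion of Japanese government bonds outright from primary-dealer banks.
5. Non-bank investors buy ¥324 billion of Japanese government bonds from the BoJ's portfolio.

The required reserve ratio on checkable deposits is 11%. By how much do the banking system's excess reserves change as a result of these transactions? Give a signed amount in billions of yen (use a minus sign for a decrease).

OMO sale (to banks) ¥477 billion: reserves −¥477B, deposits 0.
Discount-window loan ¥117 billion: reserves +¥117B, deposits 0.
Government account inflow ¥449 billion: reserves −¥449B, deposits −¥449B.
OMO purchase (from banks) ¥6 billion: reserves +¥6B, deposits 0.
Asset sale (to non-banks) ¥324 billion: reserves −¥324B, deposits −¥324B.
Totals: Δreserves = −¥1127B, Δdeposits = −¥773B.
Δrequired reserves = 11% × −¥773B = −¥85.03B.
Δexcess reserves = Δreserves − Δrequired = −¥1127B − (−¥85.03B) = -¥1041.97 billion.

-¥1041.97 billion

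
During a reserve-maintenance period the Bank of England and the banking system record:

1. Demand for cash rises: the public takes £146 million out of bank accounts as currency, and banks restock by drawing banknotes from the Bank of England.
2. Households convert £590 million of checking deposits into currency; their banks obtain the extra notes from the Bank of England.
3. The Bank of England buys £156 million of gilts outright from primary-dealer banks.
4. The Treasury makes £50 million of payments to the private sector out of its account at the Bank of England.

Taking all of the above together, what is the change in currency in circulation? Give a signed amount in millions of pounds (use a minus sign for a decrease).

+£736 million

Bank of England balance sheet:
  Assets:      Securities +£156M
  Liabilities: Bank reserves −£530M, Currency in circulation +£736M, Government deposits −£50M
So the change in currency in circulation is +£736 million.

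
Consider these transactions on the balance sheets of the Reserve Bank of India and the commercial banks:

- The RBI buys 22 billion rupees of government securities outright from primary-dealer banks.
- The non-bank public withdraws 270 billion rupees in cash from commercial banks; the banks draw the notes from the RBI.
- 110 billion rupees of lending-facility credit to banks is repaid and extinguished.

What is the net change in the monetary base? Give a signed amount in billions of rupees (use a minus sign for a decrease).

RBI balance sheet:
  Assets:      Securities +22B, Loans to banks −110B
  Liabilities: Bank reserves −358B, Currency in circulation +270B
Monetary base = currency + reserves: +270B + (−358B) = -88 billion.

-88 billion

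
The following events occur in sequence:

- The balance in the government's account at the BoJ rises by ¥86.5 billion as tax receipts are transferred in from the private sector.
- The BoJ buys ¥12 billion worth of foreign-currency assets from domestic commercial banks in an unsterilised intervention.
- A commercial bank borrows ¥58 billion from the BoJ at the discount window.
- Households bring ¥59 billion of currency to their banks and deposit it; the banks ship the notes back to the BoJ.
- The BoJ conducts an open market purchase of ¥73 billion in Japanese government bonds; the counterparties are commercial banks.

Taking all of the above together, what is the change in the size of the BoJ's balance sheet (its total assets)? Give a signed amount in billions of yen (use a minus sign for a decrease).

BoJ balance sheet:
  Assets:      Securities +¥73B, Loans to banks +¥58B, Foreign assets +¥12B
  Liabilities: Bank reserves +¥115.5B, Currency in circulation −¥59B, Government deposits +¥86.5B
Change in total BoJ assets = +¥143 billion.

+¥143 billion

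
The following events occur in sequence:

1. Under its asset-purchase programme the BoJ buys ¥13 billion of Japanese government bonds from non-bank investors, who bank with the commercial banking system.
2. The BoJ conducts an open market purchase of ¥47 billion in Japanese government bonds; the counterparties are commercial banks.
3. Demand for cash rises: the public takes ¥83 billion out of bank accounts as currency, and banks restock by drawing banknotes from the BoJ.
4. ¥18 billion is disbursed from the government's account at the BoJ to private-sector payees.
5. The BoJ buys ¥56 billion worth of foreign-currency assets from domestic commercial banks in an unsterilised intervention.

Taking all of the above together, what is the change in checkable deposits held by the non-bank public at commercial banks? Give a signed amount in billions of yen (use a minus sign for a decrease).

Asset purchase (from non-banks) ¥13 billion: non-bank counterparties' bank balances rise → +¥13B.
OMO purchase (from banks) ¥47 billion: the counterparty is a bank, so public deposits are unchanged → 0.
Currency withdrawal ¥83 billion: non-bank counterparties' bank balances fall → −¥83B.
Government spending ¥18 billion: non-bank counterparties' bank balances rise → +¥18B.
FX purchase ¥56 billion: the counterparty is a bank, so public deposits are unchanged → 0.
Net: 13 + 0 − 83 + 18 + 0 = -¥52 billion.

-¥52 billion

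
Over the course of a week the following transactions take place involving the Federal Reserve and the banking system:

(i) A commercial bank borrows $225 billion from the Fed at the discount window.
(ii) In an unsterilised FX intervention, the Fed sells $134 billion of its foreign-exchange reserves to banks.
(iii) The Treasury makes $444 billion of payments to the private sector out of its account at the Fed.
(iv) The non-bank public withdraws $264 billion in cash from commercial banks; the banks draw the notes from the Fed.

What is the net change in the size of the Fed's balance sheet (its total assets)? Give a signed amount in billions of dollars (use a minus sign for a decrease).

Discount-window loan $225 billion: a Fed asset is acquired → +$225B.
FX sale $134 billion: a Fed asset is shed → −$134B.
Government spending $444 billion: only the composition of liabilities changes → 0.
Currency withdrawal $264 billion: only the composition of liabilities changes → 0.
Net: 225 − 134 + 0 + 0 = +$91 billion.

+$91 billion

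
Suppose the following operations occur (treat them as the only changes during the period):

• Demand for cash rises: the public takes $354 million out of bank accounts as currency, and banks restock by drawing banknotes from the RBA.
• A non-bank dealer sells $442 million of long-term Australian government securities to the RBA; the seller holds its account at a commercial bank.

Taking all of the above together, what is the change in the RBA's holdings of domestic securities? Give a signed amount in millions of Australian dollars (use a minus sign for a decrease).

+$442 million

RBA balance sheet:
  Assets:      Securities +$442M
  Liabilities: Bank reserves +$88M, Currency in circulation +$354M
So the change in the RBA's holdings of domestic securities is +$442 million.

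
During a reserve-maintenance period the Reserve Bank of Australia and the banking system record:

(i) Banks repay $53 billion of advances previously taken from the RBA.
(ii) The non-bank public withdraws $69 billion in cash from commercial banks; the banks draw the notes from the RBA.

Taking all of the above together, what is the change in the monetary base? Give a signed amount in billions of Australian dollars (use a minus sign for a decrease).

-$53 billion

Discount-window repayment $53 billion: RBA balance sheet contracts → −$53B.
Currency withdrawal $69 billion: just a shift between currency and reserves — both are base money → 0.
Net: −53 + 0 = -$53 billion.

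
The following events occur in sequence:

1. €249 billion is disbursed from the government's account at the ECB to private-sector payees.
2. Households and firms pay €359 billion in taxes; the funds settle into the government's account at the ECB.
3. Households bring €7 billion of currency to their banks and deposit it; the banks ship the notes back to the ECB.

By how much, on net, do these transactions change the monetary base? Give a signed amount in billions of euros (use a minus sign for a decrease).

ECB balance sheet:
  Assets:      no change
  Liabilities: Bank reserves −€103B, Currency in circulation −€7B, Government deposits +€110B
Commercial banking system:
  Assets:      Reserves at CB −€103B
  Liabilities: Checkable deposits −€103B
Monetary base = currency + reserves: −€7B + (−€103B) = -€110 billion.

-€110 billion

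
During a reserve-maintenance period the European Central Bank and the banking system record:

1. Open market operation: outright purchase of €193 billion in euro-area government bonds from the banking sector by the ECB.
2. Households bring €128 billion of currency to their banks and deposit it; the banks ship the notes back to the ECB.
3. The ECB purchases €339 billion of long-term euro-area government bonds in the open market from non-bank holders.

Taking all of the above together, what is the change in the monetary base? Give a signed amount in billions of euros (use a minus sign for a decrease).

OMO purchase (from banks) €193 billion: ECB balance sheet expands → +€193B.
Currency deposit €128 billion: just a shift between currency and reserves — both are base money → 0.
Asset purchase (from non-banks) €339 billion: ECB balance sheet expands → +€339B.
Net: 193 + 0 + 339 = +€532 billion.

+€532 billion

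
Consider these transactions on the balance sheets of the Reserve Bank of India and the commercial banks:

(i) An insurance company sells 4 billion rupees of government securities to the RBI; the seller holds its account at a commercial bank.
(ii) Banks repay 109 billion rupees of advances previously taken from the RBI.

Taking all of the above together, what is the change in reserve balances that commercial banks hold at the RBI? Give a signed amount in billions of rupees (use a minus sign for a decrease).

-105 billion

RBI balance sheet:
  Assets:      Securities +4B, Loans to banks −109B
  Liabilities: Bank reserves −105B
Commercial banking system:
  Assets:      Reserves at CB −105B
  Liabilities: Checkable deposits +4B, Borrowings from CB −109B
So the change in reserve balances that commercial banks hold at the RBI is -105 billion.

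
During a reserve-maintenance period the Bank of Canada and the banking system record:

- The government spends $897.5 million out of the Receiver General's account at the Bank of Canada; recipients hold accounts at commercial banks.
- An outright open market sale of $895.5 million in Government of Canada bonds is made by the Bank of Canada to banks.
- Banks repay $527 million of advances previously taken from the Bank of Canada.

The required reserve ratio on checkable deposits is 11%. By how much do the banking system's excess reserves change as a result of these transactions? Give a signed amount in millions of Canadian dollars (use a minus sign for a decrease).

-$623.725 million

Government spending $897.5 million: reserves +$897.5M, deposits +$897.5M.
OMO sale (to banks) $895.5 million: reserves −$895.5M, deposits 0.
Discount-window repayment $527 million: reserves −$527M, deposits 0.
Totals: Δreserves = −$525M, Δdeposits = +$897.5M.
Δrequired reserves = 11% × +$897.5M = +$98.725M.
Δexcess reserves = Δreserves − Δrequired = −$525M − (+$98.725M) = -$623.725 million.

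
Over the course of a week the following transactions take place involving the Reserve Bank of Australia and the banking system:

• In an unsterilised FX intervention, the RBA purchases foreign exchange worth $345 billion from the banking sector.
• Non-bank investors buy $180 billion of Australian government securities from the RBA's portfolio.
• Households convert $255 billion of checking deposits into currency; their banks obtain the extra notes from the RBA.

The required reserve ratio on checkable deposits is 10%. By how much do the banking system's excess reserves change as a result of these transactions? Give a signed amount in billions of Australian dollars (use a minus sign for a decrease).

FX purchase $345 billion: reserves +$345B, deposits 0.
Asset sale (to non-banks) $180 billion: reserves −$180B, deposits −$180B.
Currency withdrawal $255 billion: reserves −$255B, deposits −$255B.
Totals: Δreserves = −$90B, Δdeposits = −$435B.
Δrequired reserves = 10% × −$435B = −$43.5B.
Δexcess reserves = Δreserves − Δrequired = −$90B − (−$43.5B) = -$46.5 billion.

-$46.5 billion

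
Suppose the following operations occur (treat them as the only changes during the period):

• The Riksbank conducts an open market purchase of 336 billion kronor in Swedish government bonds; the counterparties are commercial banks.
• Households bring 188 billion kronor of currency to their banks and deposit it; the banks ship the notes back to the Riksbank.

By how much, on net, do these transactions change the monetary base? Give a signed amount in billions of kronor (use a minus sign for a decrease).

OMO purchase (from banks) 336 billion kronor: Riksbank balance sheet expands → +336B.
Currency deposit 188 billion kronor: just a shift between currency and reserves — both are base money → 0.
Net: 336 + 0 = +336 billion.

+336 billion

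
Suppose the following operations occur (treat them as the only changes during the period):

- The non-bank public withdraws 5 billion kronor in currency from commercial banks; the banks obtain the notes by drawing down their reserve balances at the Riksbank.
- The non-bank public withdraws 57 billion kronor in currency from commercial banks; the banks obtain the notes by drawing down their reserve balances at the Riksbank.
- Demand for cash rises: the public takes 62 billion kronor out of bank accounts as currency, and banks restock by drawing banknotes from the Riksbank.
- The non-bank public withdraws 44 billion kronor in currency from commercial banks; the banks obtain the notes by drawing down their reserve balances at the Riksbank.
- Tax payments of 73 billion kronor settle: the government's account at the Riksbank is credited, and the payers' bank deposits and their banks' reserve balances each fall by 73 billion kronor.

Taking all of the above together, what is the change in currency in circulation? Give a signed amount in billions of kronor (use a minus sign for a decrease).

Riksbank balance sheet:
  Assets:      no change
  Liabilities: Bank reserves −241B, Currency in circulation +168B, Government deposits +73B
So the change in currency in circulation is +168 billion.

+168 billion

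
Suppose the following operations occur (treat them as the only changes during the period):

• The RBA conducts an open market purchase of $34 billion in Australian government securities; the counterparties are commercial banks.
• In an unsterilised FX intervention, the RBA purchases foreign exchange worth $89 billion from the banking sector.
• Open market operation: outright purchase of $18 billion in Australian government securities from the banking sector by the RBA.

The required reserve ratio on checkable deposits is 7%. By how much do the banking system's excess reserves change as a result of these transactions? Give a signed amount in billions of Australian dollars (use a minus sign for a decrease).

+$141 billion

OMO purchase (from banks) $34 billion: reserves +$34B, deposits 0.
FX purchase $89 billion: reserves +$89B, deposits 0.
OMO purchase (from banks) $18 billion: reserves +$18B, deposits 0.
Totals: Δreserves = +$141B, Δdeposits = 0.
Δrequired reserves = 7% × 0 = 0.
Δexcess reserves = Δreserves − Δrequired = +$141B − (0) = +$141 billion.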